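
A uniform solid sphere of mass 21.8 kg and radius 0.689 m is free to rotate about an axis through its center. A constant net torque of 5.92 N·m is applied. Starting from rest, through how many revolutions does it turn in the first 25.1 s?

I = (2/5)MR² = (2/5)(21.8)(0.689)² = 4.140 kg·m².
α = τ/I = 5.92/4.140 = 1.430 rad/s².
θ = ½αt² = ½(1.430)(25.1)² = 450.5 rad.
Revolutions = θ/(2π) = 71.70.

≈ 71.7 revolutions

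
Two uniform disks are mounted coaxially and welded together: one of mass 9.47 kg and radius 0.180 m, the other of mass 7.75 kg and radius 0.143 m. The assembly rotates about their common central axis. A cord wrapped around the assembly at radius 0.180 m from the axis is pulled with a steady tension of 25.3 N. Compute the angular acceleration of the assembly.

I = ½M₁R₁² + ½M₂R₂² = ½(9.47)(0.180)² + ½(7.75)(0.143)² = 0.2327 kg·m².
τ = F r = (25.3)(0.180) = 4.554 N·m.
α = τ/I = 4.554/0.2327 = 19.57 rad/s².

α ≈ 19.6 rad/s²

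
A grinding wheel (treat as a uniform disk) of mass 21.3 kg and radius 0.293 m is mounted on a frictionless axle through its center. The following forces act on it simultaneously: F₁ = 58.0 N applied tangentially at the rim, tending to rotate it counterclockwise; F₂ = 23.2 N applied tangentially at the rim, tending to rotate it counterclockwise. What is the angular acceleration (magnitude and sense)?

α ≈ 26.0 rad/s², counterclockwise

I = ½MR² = (1/2)(21.3)(0.293)² = 0.9143 kg·m².
Taking counterclockwise as positive: τ₁ = +(58.0)(0.293) = +16.99 N·m; τ₂ = +(23.2)(0.293) = +6.798 N·m.
Net torque τ = 23.79 N·m.
α = τ/I = 23.79/0.9143 = 26.02 rad/s².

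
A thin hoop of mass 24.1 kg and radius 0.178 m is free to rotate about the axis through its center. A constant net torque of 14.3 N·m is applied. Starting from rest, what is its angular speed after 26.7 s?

I = MR² = (24.1)(0.178)² = 0.7636 kg·m².
α = τ/I = 14.3/0.7636 = 18.73 rad/s².
ω = ω₀ + αt = 0 + (18.73)(26.7) = 500.0 rad/s.

ω ≈ 500 rad/s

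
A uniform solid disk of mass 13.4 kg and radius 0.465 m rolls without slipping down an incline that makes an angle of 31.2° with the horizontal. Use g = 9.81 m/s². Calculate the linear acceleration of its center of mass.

a ≈ 3.39 m/s²

Translation along the incline: Mg sinθ − f = Ma.
Rotation about the center: fR = Iα with I = ½MR². No-slip gives a = αR, so f = (I/R²)a = (1/2)M a.
Substituting: Mg sinθ = (1 + 0.5000)Ma, so a = g sinθ/(1 + 0.5000) = (9.81) sin 31.2° / 1.500 = 3.388 m/s².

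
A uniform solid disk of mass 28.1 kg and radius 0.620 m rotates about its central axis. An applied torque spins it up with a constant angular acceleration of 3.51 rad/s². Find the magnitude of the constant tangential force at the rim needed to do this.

I = ½MR² = (1/2)(28.1)(0.620)² = 5.401 kg·m².
The required torque is τ = Iα = (5.401)(3.510) = 18.96 N·m.
A tangential force at the rim gives τ = FR, so F = τ/R = 18.96/0.620 = 30.58 N.

F ≈ 30.6 N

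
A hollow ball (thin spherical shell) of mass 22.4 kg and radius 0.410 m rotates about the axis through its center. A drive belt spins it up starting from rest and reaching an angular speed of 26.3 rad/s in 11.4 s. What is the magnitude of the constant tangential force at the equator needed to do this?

F ≈ 14.1 N

I = (2/3)MR² = (2/3)(22.4)(0.410)² = 2.510 kg·m².
α = Δω/Δt = (26.3 − 0)/11.4 = 2.307 rad/s².
The required torque is τ = Iα = (2.510)(2.307) = 5.791 N·m.
A tangential force at the equator gives τ = FR, so F = τ/R = 5.791/0.410 = 14.13 N.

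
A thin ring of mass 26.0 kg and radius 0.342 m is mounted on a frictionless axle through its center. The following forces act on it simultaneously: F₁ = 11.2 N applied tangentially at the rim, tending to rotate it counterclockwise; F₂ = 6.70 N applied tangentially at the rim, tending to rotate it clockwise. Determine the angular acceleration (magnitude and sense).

I = MR² = (26.0)(0.342)² = 3.041 kg·m².
Taking counterclockwise as positive: τ₁ = +(11.2)(0.342) = +3.830 N·m; τ₂ = −(6.70)(0.342) = −2.291 N·m.
Net torque τ = 1.539 N·m.
α = τ/I = 1.539/3.041 = 0.5061 rad/s².

α ≈ 0.506 rad/s², counterclockwise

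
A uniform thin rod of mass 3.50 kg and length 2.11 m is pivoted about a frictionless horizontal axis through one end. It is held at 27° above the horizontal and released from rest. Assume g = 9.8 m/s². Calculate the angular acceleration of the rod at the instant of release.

α ≈ 6.21 rad/s²

About the pivot, I = (1/3)ML² = (1/3)(3.50)(2.11)² = 5.194 kg·m².
The weight acts at the center, a distance L/2 = 1.055 m from the pivot; τ = Mg(L/2) cos 27° = 32.24 N·m.
α = τ/I = 32.24/5.194 = 6.207 rad/s².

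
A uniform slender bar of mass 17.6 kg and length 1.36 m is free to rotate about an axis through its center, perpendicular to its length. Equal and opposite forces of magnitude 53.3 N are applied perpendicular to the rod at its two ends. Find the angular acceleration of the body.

I = (1/12)ML² = (1/12)(17.6)(1.36)² = 2.713 kg·m².
The couple gives τ = F·(L/2) + F·(L/2) = F L = (53.3)(1.36) = 72.49 N·m.
From τ = Iα: α = 72.49/2.713 = 26.72 rad/s².

α ≈ 26.7 rad/s²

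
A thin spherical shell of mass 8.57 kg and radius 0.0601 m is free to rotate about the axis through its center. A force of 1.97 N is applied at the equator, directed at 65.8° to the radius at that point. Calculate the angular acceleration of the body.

I = (2/3)MR² = (2/3)(8.57)(0.0601)² = 0.02064 kg·m².
Only the tangential component produces torque: τ = F R sinθ = (1.97)(0.0601) sin 65.8° = 0.1080 N·m.
From τ = Iα: α = 0.1080/0.02064 = 5.233 rad/s².

α ≈ 5.23 rad/s²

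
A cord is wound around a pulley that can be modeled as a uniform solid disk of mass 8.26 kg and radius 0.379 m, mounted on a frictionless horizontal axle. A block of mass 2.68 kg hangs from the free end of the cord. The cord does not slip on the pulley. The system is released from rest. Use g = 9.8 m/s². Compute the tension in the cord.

T ≈ 15.9 N

I = ½MR² = (1/2)(8.26)(0.379)² = 0.5932 kg·m².
Block: mg − T = ma. Pulley: TR = Iα. No-slip: a = αR, so T = (I/R²)a = 4.130·a.
Then mg = (m + 4.130)a, so a = (2.68)(9.8)/(2.68 + 4.130) = 3.857 m/s².
T = 4.130·a = 15.93 N.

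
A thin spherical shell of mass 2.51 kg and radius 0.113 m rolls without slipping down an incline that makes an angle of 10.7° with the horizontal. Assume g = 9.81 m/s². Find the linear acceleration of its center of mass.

a ≈ 1.09 m/s²

Translation along the incline: Mg sinθ − f = Ma.
Rotation about the center: fR = Iα with I = (2/3)MR². No-slip gives a = αR, so f = (I/R²)a = (2/3)M a.
Substituting: Mg sinθ = (1 + 0.6667)Ma, so a = g sinθ/(1 + 0.6667) = (9.81) sin 10.7° / 1.667 = 1.093 m/s².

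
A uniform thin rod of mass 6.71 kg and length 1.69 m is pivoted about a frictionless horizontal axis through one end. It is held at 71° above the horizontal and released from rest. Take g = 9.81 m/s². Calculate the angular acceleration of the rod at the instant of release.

About the pivot, I = (1/3)ML² = (1/3)(6.71)(1.69)² = 6.388 kg·m².
The weight acts at the center, a distance L/2 = 0.8450 m from the pivot; τ = Mg(L/2) cos 71° = 18.11 N·m.
α = τ/I = 18.11/6.388 = 2.835 rad/s².
(Equivalently α = (3g/(2L)) cos 71° = 2.835 rad/s².)

α ≈ 2.83 rad/s²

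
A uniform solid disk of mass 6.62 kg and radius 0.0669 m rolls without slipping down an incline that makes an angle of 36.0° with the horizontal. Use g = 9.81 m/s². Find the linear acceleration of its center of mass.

Translation along the incline: Mg sinθ − f = Ma.
Rotation about the center: fR = Iα with I = ½MR². No-slip gives a = αR, so f = (I/R²)a = (1/2)M a.
Substituting: Mg sinθ = (1 + 0.5000)Ma, so a = g sinθ/(1 + 0.5000) = (9.81) sin 36.0° / 1.500 = 3.844 m/s².

a ≈ 3.84 m/s²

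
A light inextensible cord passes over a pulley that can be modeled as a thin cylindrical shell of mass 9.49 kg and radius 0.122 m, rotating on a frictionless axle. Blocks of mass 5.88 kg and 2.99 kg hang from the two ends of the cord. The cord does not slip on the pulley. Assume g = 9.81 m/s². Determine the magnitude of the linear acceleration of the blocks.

I = MR² = (9.49)(0.122)² = 0.1412 kg·m².
Heavier block: m₁g − T₁ = m₁a. Lighter block: T₂ − m₂g = m₂a.
Pulley: (T₁ − T₂)R = Iα = I(a/R), so T₁ − T₂ = (I/R²)a = 1·M_p a = 9.490·a.
Adding the three: (m₁ − m₂)g = (m₁ + m₂ + 9.490)a, so a = (5.88 − 2.99)(9.81)/(5.88 + 2.99 + 9.490) = 1.544 m/s².

a ≈ 1.54 m/s²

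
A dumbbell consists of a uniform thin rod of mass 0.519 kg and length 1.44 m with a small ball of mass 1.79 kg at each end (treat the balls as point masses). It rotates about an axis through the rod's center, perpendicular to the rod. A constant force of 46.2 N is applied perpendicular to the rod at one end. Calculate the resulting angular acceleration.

α ≈ 17.1 rad/s²

I_rod = (1/12)ML² = (1/12)(0.519)(1.44)² = 0.08968 kg·m².
I_balls = 2·m·(L/2)² = 2(1.79)(0.7200)² = 1.856 kg·m².
Total I = 1.946 kg·m².
τ = F·(L/2) = (46.2)(0.720) = 33.26 N·m.
α = τ/I = 33.26/1.946 = 17.10 rad/s².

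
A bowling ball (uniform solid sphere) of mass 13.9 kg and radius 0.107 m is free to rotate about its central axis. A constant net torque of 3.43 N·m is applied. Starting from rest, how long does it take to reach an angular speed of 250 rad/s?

t ≈ 4.64 s

I = (2/5)MR² = (2/5)(13.9)(0.107)² = 0.06366 kg·m².
α = τ/I = 3.43/0.06366 = 53.88 rad/s².
ω = αt ⇒ t = ω/α = 250/53.88 = 4.640 s.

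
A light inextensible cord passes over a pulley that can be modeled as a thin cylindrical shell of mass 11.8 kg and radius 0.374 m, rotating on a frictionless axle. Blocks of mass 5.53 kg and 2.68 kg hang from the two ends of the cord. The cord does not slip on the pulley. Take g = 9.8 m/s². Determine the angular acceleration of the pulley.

I = MR² = (11.8)(0.374)² = 1.651 kg·m².
Heavier block: m₁g − T₁ = m₁a. Lighter block: T₂ − m₂g = m₂a.
Pulley: (T₁ − T₂)R = Iα = I(a/R), so T₁ − T₂ = (I/R²)a = 1·M_p a = 11.80·a.
Adding the three: (m₁ − m₂)g = (m₁ + m₂ + 11.80)a, so a = (5.53 − 2.68)(9.8)/(5.53 + 2.68 + 11.80) = 1.396 m/s².
α = a/R = 1.396/0.374 = 3.732 rad/s².

α ≈ 3.73 rad/s²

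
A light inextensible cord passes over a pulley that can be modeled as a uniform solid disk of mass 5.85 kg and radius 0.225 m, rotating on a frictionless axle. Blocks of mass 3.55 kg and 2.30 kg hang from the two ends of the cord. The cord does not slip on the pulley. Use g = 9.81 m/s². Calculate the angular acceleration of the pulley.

I = ½MR² = (1/2)(5.85)(0.225)² = 0.1481 kg·m².
Heavier block: m₁g − T₁ = m₁a. Lighter block: T₂ − m₂g = m₂a.
Pulley: (T₁ − T₂)R = Iα = I(a/R), so T₁ − T₂ = (I/R²)a = (1/2)M_p a = 2.925·a.
Adding the three: (m₁ − m₂)g = (m₁ + m₂ + 2.925)a, so a = (3.55 − 2.30)(9.81)/(3.55 + 2.30 + 2.925) = 1.397 m/s².
α = a/R = 1.397/0.225 = 6.211 rad/s².

α ≈ 6.21 rad/s²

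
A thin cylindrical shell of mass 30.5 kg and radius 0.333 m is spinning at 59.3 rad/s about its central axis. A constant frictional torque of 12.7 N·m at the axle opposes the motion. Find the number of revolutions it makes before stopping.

I = MR² = (30.5)(0.333)² = 3.382 kg·m².
The net torque has magnitude 12.7 N·m, opposing ω.
|α| = τ/I = 12.70/3.382 = 3.755 rad/s² (deceleration).
ω² = ω₀² − 2|α|θ with ω = 0 ⇒ θ = ω₀²/(2|α|) = 468.2 rad = 74.52 rev.

≈ 74.5 revolutions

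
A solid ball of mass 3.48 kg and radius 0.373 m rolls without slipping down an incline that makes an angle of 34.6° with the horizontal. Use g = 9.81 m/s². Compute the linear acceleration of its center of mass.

Translation along the incline: Mg sinθ − f = Ma.
Rotation about the center: fR = Iα with I = (2/5)MR². No-slip gives a = αR, so f = (I/R²)a = (2/5)M a.
Substituting: Mg sinθ = (1 + 0.4000)Ma, so a = g sinθ/(1 + 0.4000) = (9.81) sin 34.6° / 1.400 = 3.979 m/s².

a ≈ 3.98 m/s²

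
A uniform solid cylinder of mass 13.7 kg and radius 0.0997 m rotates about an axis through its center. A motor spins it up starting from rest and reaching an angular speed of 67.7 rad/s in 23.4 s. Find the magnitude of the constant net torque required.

τ ≈ 0.197 N·m

I = ½MR² = (1/2)(13.7)(0.0997)² = 0.06809 kg·m².
α = Δω/Δt = (67.7 − 0)/23.4 = 2.893 rad/s².
τ = Iα = (0.06809)(2.893) = 0.1970 N·m.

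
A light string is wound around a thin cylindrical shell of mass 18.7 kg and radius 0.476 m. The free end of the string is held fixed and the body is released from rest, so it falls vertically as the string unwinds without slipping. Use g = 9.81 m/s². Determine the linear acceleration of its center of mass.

a ≈ 4.91 m/s²

Translation: Mg − T = Ma. Rotation about the center: TR = Iα with I = MR².
With a = αR: T = (I/R²)a = M a, so Mg = (1 + 1.000)Ma.
a = g/(1 + 1.000) = 9.81/2.000 = 4.905 m/s².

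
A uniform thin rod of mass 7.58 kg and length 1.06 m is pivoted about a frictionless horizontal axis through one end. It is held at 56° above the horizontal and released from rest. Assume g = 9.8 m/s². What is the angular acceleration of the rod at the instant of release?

α ≈ 7.75 rad/s²

About the pivot, I = (1/3)ML² = (1/3)(7.58)(1.06)² = 2.839 kg·m².
The weight acts at the center, a distance L/2 = 0.5300 m from the pivot; τ = Mg(L/2) cos 56° = 22.02 N·m.
α = τ/I = 22.02/2.839 = 7.755 rad/s².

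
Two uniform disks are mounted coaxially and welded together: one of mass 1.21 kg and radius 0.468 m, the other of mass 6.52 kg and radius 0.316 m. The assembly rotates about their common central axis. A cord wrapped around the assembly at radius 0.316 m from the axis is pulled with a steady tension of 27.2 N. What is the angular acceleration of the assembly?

I = ½M₁R₁² + ½M₂R₂² = ½(1.21)(0.468)² + ½(6.52)(0.316)² = 0.4580 kg·m².
τ = F r = (27.2)(0.316) = 8.595 N·m.
α = τ/I = 8.595/0.4580 = 18.77 rad/s².

α ≈ 18.8 rad/s²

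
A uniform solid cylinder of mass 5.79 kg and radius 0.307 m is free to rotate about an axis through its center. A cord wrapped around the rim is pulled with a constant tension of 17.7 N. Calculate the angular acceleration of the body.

I = ½MR² = (1/2)(5.79)(0.307)² = 0.2729 kg·m².
τ = F R = (17.7)(0.307) = 5.434 N·m.
Newton's second law for rotation, τ = Iα, gives α = τ/I = 5.434/0.2729 = 19.92 rad/s².

α ≈ 19.9 rad/s²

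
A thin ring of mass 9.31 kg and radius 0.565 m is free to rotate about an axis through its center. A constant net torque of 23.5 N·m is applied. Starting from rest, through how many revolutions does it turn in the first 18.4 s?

≈ 213 revolutions

I = MR² = (9.31)(0.565)² = 2.972 kg·m².
α = τ/I = 23.5/2.972 = 7.907 rad/s².
θ = ½αt² = ½(7.907)(18.4)² = 1339 rad.
Revolutions = θ/(2π) = 213.0.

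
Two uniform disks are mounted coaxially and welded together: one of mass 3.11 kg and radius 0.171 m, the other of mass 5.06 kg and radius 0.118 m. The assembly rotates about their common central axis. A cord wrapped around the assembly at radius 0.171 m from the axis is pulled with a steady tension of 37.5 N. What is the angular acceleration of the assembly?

I = ½M₁R₁² + ½M₂R₂² = ½(3.11)(0.171)² + ½(5.06)(0.118)² = 0.08070 kg·m².
τ = F r = (37.5)(0.171) = 6.413 N·m.
α = τ/I = 6.413/0.08070 = 79.46 rad/s².

α ≈ 79.5 rad/s²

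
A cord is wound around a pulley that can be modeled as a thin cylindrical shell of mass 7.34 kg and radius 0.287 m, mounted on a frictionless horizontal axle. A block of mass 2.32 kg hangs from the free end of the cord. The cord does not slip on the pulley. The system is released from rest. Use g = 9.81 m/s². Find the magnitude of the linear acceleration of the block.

I = MR² = (7.34)(0.287)² = 0.6046 kg·m².
Block: mg − T = ma. Pulley: TR = Iα. No-slip: a = αR, so T = (I/R²)a = 7.340·a.
Then mg = (m + 7.340)a, so a = (2.32)(9.81)/(2.32 + 7.340) = 2.356 m/s².

a ≈ 2.36 m/s²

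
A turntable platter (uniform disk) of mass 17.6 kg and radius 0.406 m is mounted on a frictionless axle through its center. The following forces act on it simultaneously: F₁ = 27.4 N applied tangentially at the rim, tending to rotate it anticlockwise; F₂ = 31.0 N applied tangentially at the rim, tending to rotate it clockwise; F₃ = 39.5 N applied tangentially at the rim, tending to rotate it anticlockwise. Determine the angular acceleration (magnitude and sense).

I = ½MR² = (1/2)(17.6)(0.406)² = 1.451 kg·m².
Taking anticlockwise as positive: τ₁ = +(27.4)(0.406) = +11.12 N·m; τ₂ = −(31.0)(0.406) = −12.59 N·m; τ₃ = +(39.5)(0.406) = +16.04 N·m.
Net torque τ = 14.58 N·m.
α = τ/I = 14.58/1.451 = 10.05 rad/s².

α ≈ 10.0 rad/s², anticlockwise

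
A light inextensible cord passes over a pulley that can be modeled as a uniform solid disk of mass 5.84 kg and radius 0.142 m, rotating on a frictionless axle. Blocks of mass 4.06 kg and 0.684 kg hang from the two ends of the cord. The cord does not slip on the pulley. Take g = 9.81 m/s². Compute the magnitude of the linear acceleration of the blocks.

a ≈ 4.32 m/s²

I = ½MR² = (1/2)(5.84)(0.142)² = 0.05888 kg·m².
Heavier block: m₁g − T₁ = m₁a. Lighter block: T₂ − m₂g = m₂a.
Pulley: (T₁ − T₂)R = Iα = I(a/R), so T₁ − T₂ = (I/R²)a = (1/2)M_p a = 2.920·a.
Adding the three: (m₁ − m₂)g = (m₁ + m₂ + 2.920)a, so a = (4.06 − 0.684)(9.81)/(4.06 + 0.684 + 2.920) = 4.321 m/s².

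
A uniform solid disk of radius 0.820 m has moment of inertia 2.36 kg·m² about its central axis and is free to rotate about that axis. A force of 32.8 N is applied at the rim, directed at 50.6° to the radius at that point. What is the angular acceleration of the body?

Only the tangential component produces torque: τ = F R sinθ = (32.8)(0.820) sin 50.6° = 20.78 N·m.
Newton's second law for rotation, τ = Iα, gives α = τ/I = 20.78/2.360 = 8.807 rad/s².

α ≈ 8.81 rad/s²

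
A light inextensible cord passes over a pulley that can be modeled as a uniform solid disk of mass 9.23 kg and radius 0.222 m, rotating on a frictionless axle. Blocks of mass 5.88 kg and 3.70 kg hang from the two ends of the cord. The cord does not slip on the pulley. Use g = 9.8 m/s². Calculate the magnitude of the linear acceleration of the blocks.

a ≈ 1.51 m/s²

I = ½MR² = (1/2)(9.23)(0.222)² = 0.2274 kg·m².
Heavier block: m₁g − T₁ = m₁a. Lighter block: T₂ − m₂g = m₂a.
Pulley: (T₁ − T₂)R = Iα = I(a/R), so T₁ − T₂ = (I/R²)a = (1/2)M_p a = 4.615·a.
Adding the three: (m₁ − m₂)g = (m₁ + m₂ + 4.615)a, so a = (5.88 − 3.70)(9.8)/(5.88 + 3.70 + 4.615) = 1.505 m/s².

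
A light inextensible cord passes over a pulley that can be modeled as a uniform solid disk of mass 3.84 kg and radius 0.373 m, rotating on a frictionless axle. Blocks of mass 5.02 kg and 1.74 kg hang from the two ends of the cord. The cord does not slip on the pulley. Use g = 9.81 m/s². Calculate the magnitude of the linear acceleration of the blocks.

I = ½MR² = (1/2)(3.84)(0.373)² = 0.2671 kg·m².
Heavier block: m₁g − T₁ = m₁a. Lighter block: T₂ − m₂g = m₂a.
Pulley: (T₁ − T₂)R = Iα = I(a/R), so T₁ − T₂ = (I/R²)a = (1/2)M_p a = 1.920·a.
Adding the three: (m₁ − m₂)g = (m₁ + m₂ + 1.920)a, so a = (5.02 − 1.74)(9.81)/(5.02 + 1.74 + 1.920) = 3.707 m/s².

a ≈ 3.71 m/s²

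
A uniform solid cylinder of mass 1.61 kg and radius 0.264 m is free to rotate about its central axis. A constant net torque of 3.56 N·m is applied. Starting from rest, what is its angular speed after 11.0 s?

ω ≈ 698 rad/s

I = ½MR² = (1/2)(1.61)(0.264)² = 0.05611 kg·m².
α = τ/I = 3.56/0.05611 = 63.45 rad/s².
ω = ω₀ + αt = 0 + (63.45)(11.0) = 698.0 rad/s.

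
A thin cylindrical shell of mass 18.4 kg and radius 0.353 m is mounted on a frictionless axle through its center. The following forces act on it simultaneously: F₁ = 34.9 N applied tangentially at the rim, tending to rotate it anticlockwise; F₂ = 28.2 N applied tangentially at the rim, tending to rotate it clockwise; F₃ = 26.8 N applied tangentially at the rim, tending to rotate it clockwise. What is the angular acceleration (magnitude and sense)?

α ≈ 3.09 rad/s², clockwise

I = MR² = (18.4)(0.353)² = 2.293 kg·m².
Taking anticlockwise as positive: τ₁ = +(34.9)(0.353) = +12.32 N·m; τ₂ = −(28.2)(0.353) = −9.955 N·m; τ₃ = −(26.8)(0.353) = −9.460 N·m.
Net torque τ = -7.095 N·m.
α = τ/I = -7.095/2.293 = -3.095 rad/s².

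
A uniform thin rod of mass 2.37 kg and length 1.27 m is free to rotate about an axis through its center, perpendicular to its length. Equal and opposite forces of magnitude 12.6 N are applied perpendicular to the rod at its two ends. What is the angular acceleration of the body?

α ≈ 50.2 rad/s²

I = (1/12)ML² = (1/12)(2.37)(1.27)² = 0.3185 kg·m².
The couple gives τ = F·(L/2) + F·(L/2) = F L = (12.6)(1.27) = 16.00 N·m.
Newton's second law for rotation, τ = Iα, gives α = τ/I = 16.00/0.3185 = 50.23 rad/s².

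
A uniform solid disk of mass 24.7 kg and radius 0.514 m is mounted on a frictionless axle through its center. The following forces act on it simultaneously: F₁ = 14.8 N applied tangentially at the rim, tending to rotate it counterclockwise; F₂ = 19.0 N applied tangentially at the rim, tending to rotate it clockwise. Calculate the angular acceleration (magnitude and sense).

α ≈ 0.662 rad/s², clockwise

I = ½MR² = (1/2)(24.7)(0.514)² = 3.263 kg·m².
Taking counterclockwise as positive: τ₁ = +(14.8)(0.514) = +7.607 N·m; τ₂ = −(19.0)(0.514) = −9.766 N·m.
Net torque τ = -2.159 N·m.
α = τ/I = -2.159/3.263 = -0.6616 rad/s².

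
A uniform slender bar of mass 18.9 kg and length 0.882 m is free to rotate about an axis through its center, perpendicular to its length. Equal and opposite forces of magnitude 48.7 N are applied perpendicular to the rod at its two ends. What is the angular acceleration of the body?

I = (1/12)ML² = (1/12)(18.9)(0.882)² = 1.225 kg·m².
The couple gives τ = F·(L/2) + F·(L/2) = F L = (48.7)(0.882) = 42.95 N·m.
From τ = Iα: α = 42.95/1.225 = 35.06 rad/s².

α ≈ 35.1 rad/s²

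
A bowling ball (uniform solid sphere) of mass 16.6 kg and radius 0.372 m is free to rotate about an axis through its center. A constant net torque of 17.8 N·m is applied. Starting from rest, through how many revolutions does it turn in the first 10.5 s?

≈ 170 revolutions

I = (2/5)MR² = (2/5)(16.6)(0.372)² = 0.9189 kg·m².
α = τ/I = 17.8/0.9189 = 19.37 rad/s².
θ = ½αt² = ½(19.37)(10.5)² = 1068 rad.
Revolutions = θ/(2π) = 170.0.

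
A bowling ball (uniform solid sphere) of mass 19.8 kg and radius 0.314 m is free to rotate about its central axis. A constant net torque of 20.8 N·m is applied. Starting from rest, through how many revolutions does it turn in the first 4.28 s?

I = (2/5)MR² = (2/5)(19.8)(0.314)² = 0.7809 kg·m².
α = τ/I = 20.8/0.7809 = 26.64 rad/s².
θ = ½αt² = ½(26.64)(4.28)² = 244.0 rad.
Revolutions = θ/(2π) = 38.83.

≈ 38.8 revolutions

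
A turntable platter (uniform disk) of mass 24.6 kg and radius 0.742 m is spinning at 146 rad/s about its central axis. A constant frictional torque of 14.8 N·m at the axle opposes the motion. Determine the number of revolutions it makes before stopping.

≈ 776 revolutions

I = ½MR² = (1/2)(24.6)(0.742)² = 6.772 kg·m².
The net torque has magnitude 14.8 N·m, opposing ω.
|α| = τ/I = 14.80/6.772 = 2.185 rad/s² (deceleration).
ω² = ω₀² − 2|α|θ with ω = 0 ⇒ θ = ω₀²/(2|α|) = 4877 rad = 776.2 rev.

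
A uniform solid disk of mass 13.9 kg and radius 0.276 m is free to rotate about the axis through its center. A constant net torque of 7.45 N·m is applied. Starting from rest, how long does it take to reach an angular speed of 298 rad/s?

I = ½MR² = (1/2)(13.9)(0.276)² = 0.5294 kg·m².
α = τ/I = 7.45/0.5294 = 14.07 rad/s².
ω = αt ⇒ t = ω/α = 298/14.07 = 21.18 s.

t ≈ 21.2 s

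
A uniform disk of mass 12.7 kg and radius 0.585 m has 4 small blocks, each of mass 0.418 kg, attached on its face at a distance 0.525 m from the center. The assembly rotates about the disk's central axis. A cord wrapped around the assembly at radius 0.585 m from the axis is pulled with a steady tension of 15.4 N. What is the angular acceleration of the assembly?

α ≈ 3.42 rad/s²

I_disk = ½MR² = ½(12.7)(0.585)² = 2.173 kg·m².
I_blocks = 4·m·r² = 4(0.418)(0.525)² = 0.4608 kg·m².
Total I = 2.634 kg·m².
τ = F r = (15.4)(0.585) = 9.009 N·m.
α = τ/I = 9.009/2.634 = 3.420 rad/s².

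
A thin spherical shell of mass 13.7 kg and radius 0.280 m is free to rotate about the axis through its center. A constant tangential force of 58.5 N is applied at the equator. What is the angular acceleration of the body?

α ≈ 22.9 rad/s²

I = (2/3)MR² = (2/3)(13.7)(0.280)² = 0.7161 kg·m².
τ = F R = (58.5)(0.280) = 16.38 N·m.
From τ = Iα: α = 16.38/0.7161 = 22.88 rad/s².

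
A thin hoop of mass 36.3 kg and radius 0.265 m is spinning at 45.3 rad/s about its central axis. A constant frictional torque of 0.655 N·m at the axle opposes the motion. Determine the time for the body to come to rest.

t ≈ 176 s

I = MR² = (36.3)(0.265)² = 2.549 kg·m².
The net torque has magnitude 0.655 N·m, opposing ω.
|α| = τ/I = 0.6550/2.549 = 0.2569 rad/s² (deceleration).
0 = ω₀ − |α|t ⇒ t = ω₀/|α| = 45.3/0.2569 = 176.3 s.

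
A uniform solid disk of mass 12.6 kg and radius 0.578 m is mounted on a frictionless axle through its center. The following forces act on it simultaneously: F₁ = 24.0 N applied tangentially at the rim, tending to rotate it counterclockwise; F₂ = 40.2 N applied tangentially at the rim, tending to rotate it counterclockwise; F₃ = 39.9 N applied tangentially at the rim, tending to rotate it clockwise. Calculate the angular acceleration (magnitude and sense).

I = ½MR² = (1/2)(12.6)(0.578)² = 2.105 kg·m².
Taking counterclockwise as positive: τ₁ = +(24.0)(0.578) = +13.87 N·m; τ₂ = +(40.2)(0.578) = +23.24 N·m; τ₃ = −(39.9)(0.578) = −23.06 N·m.
Net torque τ = 14.05 N·m.
α = τ/I = 14.05/2.105 = 6.673 rad/s².

α ≈ 6.67 rad/s², counterclockwise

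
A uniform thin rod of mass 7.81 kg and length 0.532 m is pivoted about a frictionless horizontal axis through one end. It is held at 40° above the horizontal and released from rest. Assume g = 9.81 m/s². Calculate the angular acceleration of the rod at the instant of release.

α ≈ 21.2 rad/s²

About the pivot, I = (1/3)ML² = (1/3)(7.81)(0.532)² = 0.7368 kg·m².
The weight acts at the center, a distance L/2 = 0.2660 m from the pivot; τ = Mg(L/2) cos 40° = 15.61 N·m.
α = τ/I = 15.61/0.7368 = 21.19 rad/s².
(Equivalently α = (3g/(2L)) cos 40° = 21.19 rad/s².)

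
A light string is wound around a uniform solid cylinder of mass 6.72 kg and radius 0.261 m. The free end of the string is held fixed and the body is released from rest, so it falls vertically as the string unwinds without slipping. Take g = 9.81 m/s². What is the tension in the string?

Translation: Mg − T = Ma. Rotation about the center: TR = Iα with I = ½MR².
With a = αR: T = (I/R²)a = (1/2)M a, so Mg = (1 + 0.5000)Ma.
a = g/(1 + 0.5000) = 9.81/1.500 = 6.540 m/s².
T = 0.5000·M·a = (0.5000)(6.72)(6.540) = 21.97 N.

T ≈ 22.0 N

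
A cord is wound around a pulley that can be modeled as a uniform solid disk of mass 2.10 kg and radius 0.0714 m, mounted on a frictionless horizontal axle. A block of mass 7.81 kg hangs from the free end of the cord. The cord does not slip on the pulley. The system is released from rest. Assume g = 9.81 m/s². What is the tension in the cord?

T ≈ 9.08 N

I = ½MR² = (1/2)(2.10)(0.0714)² = 0.005353 kg·m².
Block: mg − T = ma. Pulley: TR = Iα. No-slip: a = αR, so T = (I/R²)a = 1.050·a.
Then mg = (m + 1.050)a, so a = (7.81)(9.81)/(7.81 + 1.050) = 8.647 m/s².
T = 1.050·a = 9.080 N.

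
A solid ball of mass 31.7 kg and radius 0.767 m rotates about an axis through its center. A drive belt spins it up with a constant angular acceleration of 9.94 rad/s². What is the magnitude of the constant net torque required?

I = (2/5)MR² = (2/5)(31.7)(0.767)² = 7.460 kg·m².
τ = Iα = (7.460)(9.940) = 74.15 N·m.

τ ≈ 74.1 N·m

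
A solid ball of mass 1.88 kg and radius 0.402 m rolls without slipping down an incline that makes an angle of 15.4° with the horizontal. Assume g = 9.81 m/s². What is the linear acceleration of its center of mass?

Translation along the incline: Mg sinθ − f = Ma.
Rotation about the center: fR = Iα with I = (2/5)MR². No-slip gives a = αR, so f = (I/R²)a = (2/5)M a.
Substituting: Mg sinθ = (1 + 0.4000)Ma, so a = g sinθ/(1 + 0.4000) = (9.81) sin 15.4° / 1.400 = 1.861 m/s².

a ≈ 1.86 m/s²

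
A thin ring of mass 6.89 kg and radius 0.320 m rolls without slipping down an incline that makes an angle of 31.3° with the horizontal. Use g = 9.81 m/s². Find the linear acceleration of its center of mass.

Translation along the incline: Mg sinθ − f = Ma.
Rotation about the center: fR = Iα with I = MR². No-slip gives a = αR, so f = (I/R²)a = M a.
Substituting: Mg sinθ = (1 + 1.000)Ma, so a = g sinθ/(1 + 1.000) = (9.81) sin 31.3° / 2.000 = 2.548 m/s².

a ≈ 2.55 m/s²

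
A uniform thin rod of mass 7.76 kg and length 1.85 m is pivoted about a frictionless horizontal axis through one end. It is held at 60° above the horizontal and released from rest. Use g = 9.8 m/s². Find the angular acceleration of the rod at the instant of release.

α ≈ 3.97 rad/s²

About the pivot, I = (1/3)ML² = (1/3)(7.76)(1.85)² = 8.853 kg·m².
The weight acts at the center, a distance L/2 = 0.9250 m from the pivot; τ = Mg(L/2) cos 60° = 35.17 N·m.
α = τ/I = 35.17/8.853 = 3.973 rad/s².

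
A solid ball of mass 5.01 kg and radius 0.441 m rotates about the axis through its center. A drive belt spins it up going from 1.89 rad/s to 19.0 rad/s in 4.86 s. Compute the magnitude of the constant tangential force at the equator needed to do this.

F ≈ 3.11 N

I = (2/5)MR² = (2/5)(5.01)(0.441)² = 0.3897 kg·m².
α = Δω/Δt = (19.0 − 1.89)/4.86 = 3.521 rad/s².
The required torque is τ = Iα = (0.3897)(3.521) = 1.372 N·m.
A tangential force at the equator gives τ = FR, so F = τ/R = 1.372/0.441 = 3.111 N.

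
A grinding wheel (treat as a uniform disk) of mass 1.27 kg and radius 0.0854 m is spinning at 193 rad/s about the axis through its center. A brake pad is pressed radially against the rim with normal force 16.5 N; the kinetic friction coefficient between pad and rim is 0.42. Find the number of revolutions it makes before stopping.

I = ½MR² = (1/2)(1.27)(0.0854)² = 0.004631 kg·m².
Friction force f = μN = (0.42)(16.5) = 6.930 N at the rim; torque magnitude τ = fR = 0.5918 N·m, opposing ω.
|α| = τ/I = 0.5918/0.004631 = 127.8 rad/s² (deceleration).
ω² = ω₀² − 2|α|θ with ω = 0 ⇒ θ = ω₀²/(2|α|) = 145.7 rad = 23.20 rev.

≈ 23.2 revolutions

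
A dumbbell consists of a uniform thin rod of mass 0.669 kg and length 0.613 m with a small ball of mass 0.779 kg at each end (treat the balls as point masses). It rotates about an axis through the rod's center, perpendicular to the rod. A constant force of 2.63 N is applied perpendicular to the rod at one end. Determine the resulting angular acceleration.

α ≈ 4.82 rad/s²

I_rod = (1/12)ML² = (1/12)(0.669)(0.613)² = 0.02095 kg·m².
I_balls = 2·m·(L/2)² = 2(0.779)(0.3065)² = 0.1464 kg·m².
Total I = 0.1673 kg·m².
τ = F·(L/2) = (2.63)(0.306) = 0.8061 N·m.
α = τ/I = 0.8061/0.1673 = 4.818 rad/s².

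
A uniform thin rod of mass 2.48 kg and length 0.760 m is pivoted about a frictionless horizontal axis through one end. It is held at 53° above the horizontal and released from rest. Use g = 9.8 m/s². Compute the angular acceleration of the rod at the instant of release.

α ≈ 11.6 rad/s²

About the pivot, I = (1/3)ML² = (1/3)(2.48)(0.760)² = 0.4775 kg·m².
The weight acts at the center, a distance L/2 = 0.3800 m from the pivot; τ = Mg(L/2) cos 53° = 5.558 N·m.
α = τ/I = 5.558/0.4775 = 11.64 rad/s².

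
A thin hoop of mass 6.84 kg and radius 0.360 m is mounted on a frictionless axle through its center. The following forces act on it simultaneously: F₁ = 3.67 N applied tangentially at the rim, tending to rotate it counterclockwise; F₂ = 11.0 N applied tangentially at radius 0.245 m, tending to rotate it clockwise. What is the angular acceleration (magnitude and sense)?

I = MR² = (6.84)(0.360)² = 0.8865 kg·m².
Taking counterclockwise as positive: τ₁ = +(3.67)(0.360) = +1.321 N·m; τ₂ = −(11.0)(0.245) = −2.695 N·m.
Net torque τ = -1.374 N·m.
α = τ/I = -1.374/0.8865 = -1.550 rad/s².

α ≈ 1.55 rad/s², clockwise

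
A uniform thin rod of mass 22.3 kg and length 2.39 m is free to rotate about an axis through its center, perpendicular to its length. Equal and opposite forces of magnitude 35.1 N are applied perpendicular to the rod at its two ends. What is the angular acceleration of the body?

I = (1/12)ML² = (1/12)(22.3)(2.39)² = 10.61 kg·m².
The couple gives τ = F·(L/2) + F·(L/2) = F L = (35.1)(2.39) = 83.89 N·m.
Newton's second law for rotation, τ = Iα, gives α = τ/I = 83.89/10.61 = 7.903 rad/s².

α ≈ 7.90 rad/s²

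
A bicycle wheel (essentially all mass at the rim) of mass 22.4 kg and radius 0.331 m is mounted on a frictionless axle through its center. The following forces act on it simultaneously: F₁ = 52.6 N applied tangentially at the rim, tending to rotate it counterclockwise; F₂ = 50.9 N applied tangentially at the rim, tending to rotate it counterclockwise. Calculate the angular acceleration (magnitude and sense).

α ≈ 14.0 rad/s², counterclockwise

I = MR² = (22.4)(0.331)² = 2.454 kg·m².
Taking counterclockwise as positive: τ₁ = +(52.6)(0.331) = +17.41 N·m; τ₂ = +(50.9)(0.331) = +16.85 N·m.
Net torque τ = 34.26 N·m.
α = τ/I = 34.26/2.454 = 13.96 rad/s².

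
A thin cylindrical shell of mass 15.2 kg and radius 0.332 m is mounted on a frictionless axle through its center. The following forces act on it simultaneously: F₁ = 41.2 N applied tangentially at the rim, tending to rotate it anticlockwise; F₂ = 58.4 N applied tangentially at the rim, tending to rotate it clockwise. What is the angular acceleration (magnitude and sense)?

I = MR² = (15.2)(0.332)² = 1.675 kg·m².
Taking anticlockwise as positive: τ₁ = +(41.2)(0.332) = +13.68 N·m; τ₂ = −(58.4)(0.332) = −19.39 N·m.
Net torque τ = -5.710 N·m.
α = τ/I = -5.710/1.675 = -3.408 rad/s².

α ≈ 3.41 rad/s², clockwise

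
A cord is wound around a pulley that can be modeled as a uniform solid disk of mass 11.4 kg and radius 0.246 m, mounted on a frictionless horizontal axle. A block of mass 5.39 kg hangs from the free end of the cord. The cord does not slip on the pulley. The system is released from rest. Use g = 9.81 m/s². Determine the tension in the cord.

T ≈ 27.2 N

I = ½MR² = (1/2)(11.4)(0.246)² = 0.3449 kg·m².
Block: mg − T = ma. Pulley: TR = Iα. No-slip: a = αR, so T = (I/R²)a = 5.700·a.
Then mg = (m + 5.700)a, so a = (5.39)(9.81)/(5.39 + 5.700) = 4.768 m/s².
T = 5.700·a = 27.18 N.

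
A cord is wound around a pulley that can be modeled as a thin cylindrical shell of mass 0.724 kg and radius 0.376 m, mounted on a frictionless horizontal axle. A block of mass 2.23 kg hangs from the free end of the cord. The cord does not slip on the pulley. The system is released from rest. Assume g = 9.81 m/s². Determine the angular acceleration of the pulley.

I = MR² = (0.724)(0.376)² = 0.1024 kg·m².
Block: mg − T = ma. Pulley: TR = Iα. No-slip: a = αR, so T = (I/R²)a = 0.7240·a.
Then mg = (m + 0.7240)a, so a = (2.23)(9.81)/(2.23 + 0.7240) = 7.406 m/s².
α = a/R = 7.406/0.376 = 19.70 rad/s².

α ≈ 19.7 rad/s²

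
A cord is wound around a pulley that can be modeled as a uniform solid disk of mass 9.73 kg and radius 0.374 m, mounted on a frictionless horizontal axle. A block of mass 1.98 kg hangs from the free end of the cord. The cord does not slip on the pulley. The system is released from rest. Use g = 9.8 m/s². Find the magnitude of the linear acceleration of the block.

a ≈ 2.83 m/s²

I = ½MR² = (1/2)(9.73)(0.374)² = 0.6805 kg·m².
Block: mg − T = ma. Pulley: TR = Iα. No-slip: a = αR, so T = (I/R²)a = 4.865·a.
Then mg = (m + 4.865)a, so a = (1.98)(9.8)/(1.98 + 4.865) = 2.835 m/s².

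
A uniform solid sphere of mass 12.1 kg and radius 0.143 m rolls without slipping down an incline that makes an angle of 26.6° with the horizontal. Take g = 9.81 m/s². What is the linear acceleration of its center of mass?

a ≈ 3.14 m/s²

Translation along the incline: Mg sinθ − f = Ma.
Rotation about the center: fR = Iα with I = (2/5)MR². No-slip gives a = αR, so f = (I/R²)a = (2/5)M a.
Substituting: Mg sinθ = (1 + 0.4000)Ma, so a = g sinθ/(1 + 0.4000) = (9.81) sin 26.6° / 1.400 = 3.138 m/s².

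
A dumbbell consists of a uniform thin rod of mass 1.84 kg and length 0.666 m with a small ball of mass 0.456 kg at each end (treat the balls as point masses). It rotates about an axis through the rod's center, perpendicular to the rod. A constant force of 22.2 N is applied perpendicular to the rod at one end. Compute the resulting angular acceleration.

I_rod = (1/12)ML² = (1/12)(1.84)(0.666)² = 0.06801 kg·m².
I_balls = 2·m·(L/2)² = 2(0.456)(0.3330)² = 0.1011 kg·m².
Total I = 0.1691 kg·m².
τ = F·(L/2) = (22.2)(0.333) = 7.393 N·m.
α = τ/I = 7.393/0.1691 = 43.71 rad/s².

α ≈ 43.7 rad/s²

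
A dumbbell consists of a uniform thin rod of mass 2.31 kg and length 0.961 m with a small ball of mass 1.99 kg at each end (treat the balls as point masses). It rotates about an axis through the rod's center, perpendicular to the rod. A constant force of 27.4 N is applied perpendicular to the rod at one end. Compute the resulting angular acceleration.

I_rod = (1/12)ML² = (1/12)(2.31)(0.961)² = 0.1778 kg·m².
I_balls = 2·m·(L/2)² = 2(1.99)(0.4805)² = 0.9189 kg·m².
Total I = 1.097 kg·m².
τ = F·(L/2) = (27.4)(0.480) = 13.17 N·m.
α = τ/I = 13.17/1.097 = 12.01 rad/s².

α ≈ 12.0 rad/s²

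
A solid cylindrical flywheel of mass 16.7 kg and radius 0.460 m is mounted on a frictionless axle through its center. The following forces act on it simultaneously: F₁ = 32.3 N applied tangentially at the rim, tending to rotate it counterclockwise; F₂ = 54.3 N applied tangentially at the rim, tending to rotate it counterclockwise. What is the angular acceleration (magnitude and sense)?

I = ½MR² = (1/2)(16.7)(0.460)² = 1.767 kg·m².
Taking counterclockwise as positive: τ₁ = +(32.3)(0.460) = +14.86 N·m; τ₂ = +(54.3)(0.460) = +24.98 N·m.
Net torque τ = 39.84 N·m.
α = τ/I = 39.84/1.767 = 22.55 rad/s².

α ≈ 22.5 rad/s², counterclockwise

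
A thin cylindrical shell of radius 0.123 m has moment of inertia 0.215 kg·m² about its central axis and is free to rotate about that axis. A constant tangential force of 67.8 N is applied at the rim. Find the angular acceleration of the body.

τ = F R = (67.8)(0.123) = 8.339 N·m.
From τ = Iα: α = 8.339/0.2150 = 38.79 rad/s².

α ≈ 38.8 rad/s²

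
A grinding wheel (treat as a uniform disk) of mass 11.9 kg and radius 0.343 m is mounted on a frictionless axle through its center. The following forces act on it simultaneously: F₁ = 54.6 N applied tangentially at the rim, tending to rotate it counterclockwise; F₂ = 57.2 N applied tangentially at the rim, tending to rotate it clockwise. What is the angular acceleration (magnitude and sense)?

I = ½MR² = (1/2)(11.9)(0.343)² = 0.7000 kg·m².
Taking counterclockwise as positive: τ₁ = +(54.6)(0.343) = +18.73 N·m; τ₂ = −(57.2)(0.343) = −19.62 N·m.
Net torque τ = -0.8918 N·m.
α = τ/I = -0.8918/0.7000 = -1.274 rad/s².

α ≈ 1.27 rad/s², clockwise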